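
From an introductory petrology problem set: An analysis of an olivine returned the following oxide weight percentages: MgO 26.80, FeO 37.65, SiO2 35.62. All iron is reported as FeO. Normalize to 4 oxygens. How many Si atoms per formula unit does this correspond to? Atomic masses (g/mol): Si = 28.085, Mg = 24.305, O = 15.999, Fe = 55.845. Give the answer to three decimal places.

0.999 Si apfu

MgO: 26.80/40.304 = 0.66495 mol → 0.66495 mol Mg, 0.66495 mol O.
FeO: 37.65/71.844 = 0.52405 mol → 0.52405 mol Fe, 0.52405 mol O.
SiO2: 35.62/60.083 = 0.59285 mol → 0.59285 mol Si, 1.18570 mol O.
Total oxygen = 2.37470 mol. Normalization factor = 4/2.37470 = 1.68442.
Si per 4 O = 0.59285 × 1.68442 = 0.999.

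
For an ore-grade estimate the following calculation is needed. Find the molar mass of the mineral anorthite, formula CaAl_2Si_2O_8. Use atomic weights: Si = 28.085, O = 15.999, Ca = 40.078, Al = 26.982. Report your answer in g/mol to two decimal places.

The formula mass is the sum 1*40.078 + 2*26.982 + 2*28.085 + 8*15.999.

278.20 g/mol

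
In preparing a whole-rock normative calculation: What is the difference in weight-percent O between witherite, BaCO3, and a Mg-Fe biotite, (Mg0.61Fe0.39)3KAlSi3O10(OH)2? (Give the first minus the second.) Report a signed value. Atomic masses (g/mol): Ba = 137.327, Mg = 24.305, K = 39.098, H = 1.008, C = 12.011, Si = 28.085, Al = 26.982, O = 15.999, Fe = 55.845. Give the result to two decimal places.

M(BaCO3) = 197.335 g/mol, so wt% O = 47.997/197.335 × 100 = 24.32%.
M((Mg0.61Fe0.39)3KAlSi3O10(OH)2) = 454.156 g/mol, so wt% O = 191.988/454.156 × 100 = 42.27%.
24.32 − 42.27 = -17.95 pp.

-17.95 percentage points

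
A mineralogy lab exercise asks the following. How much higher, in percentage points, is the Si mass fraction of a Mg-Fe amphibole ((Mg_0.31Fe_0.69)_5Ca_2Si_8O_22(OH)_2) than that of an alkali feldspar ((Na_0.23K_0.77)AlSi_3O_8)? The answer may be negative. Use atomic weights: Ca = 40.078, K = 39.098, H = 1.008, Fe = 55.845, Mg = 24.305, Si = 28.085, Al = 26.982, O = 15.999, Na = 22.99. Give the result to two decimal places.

First mineral: 224.680 g Si in 921.166 g formula = 24.39 wt% Si.
Second mineral: 84.255 g Si in 274.622 g formula = 30.68 wt% Si.
24.39% − 30.68% gives a difference of -6.29 percentage points.

-6.29 percentage points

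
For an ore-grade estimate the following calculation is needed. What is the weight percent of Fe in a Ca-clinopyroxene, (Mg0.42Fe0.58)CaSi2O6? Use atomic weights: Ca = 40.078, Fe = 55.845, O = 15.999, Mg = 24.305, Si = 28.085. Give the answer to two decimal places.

Molar mass of (Mg0.42Fe0.58)CaSi2O6: 0.42×24.305 + 0.58×55.845 + 1×40.078 + 2×28.085 + 6×15.999 = 234.840 g/mol.
Mass of Fe per formula unit: 0.58 × 55.845 = 32.390 g.
Weight fraction Fe = 32.390 / 234.840 = 0.1379.

13.79 weight percent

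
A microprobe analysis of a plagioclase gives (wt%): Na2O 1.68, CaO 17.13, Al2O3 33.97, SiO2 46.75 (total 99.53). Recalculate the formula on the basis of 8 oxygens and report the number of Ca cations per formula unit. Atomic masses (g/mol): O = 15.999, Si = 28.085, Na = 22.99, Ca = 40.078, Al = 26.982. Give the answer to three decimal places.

Na2O (M=61.979): mol = 0.02711; Na = 0.05422, O = 0.02711.
CaO (M=56.077): mol = 0.30547; Ca = 0.30547, O = 0.30547.
Al2O3 (M=101.961): mol = 0.33317; Al = 0.66634, O = 0.99951.
SiO2 (M=60.083): mol = 0.77809; Si = 0.77809, O = 1.55618.
ΣO = 2.88827; factor = 8/ΣO = 2.76982.
Ca apfu = 0.30547 × 2.76982 = 0.846.

0.846 Ca apfu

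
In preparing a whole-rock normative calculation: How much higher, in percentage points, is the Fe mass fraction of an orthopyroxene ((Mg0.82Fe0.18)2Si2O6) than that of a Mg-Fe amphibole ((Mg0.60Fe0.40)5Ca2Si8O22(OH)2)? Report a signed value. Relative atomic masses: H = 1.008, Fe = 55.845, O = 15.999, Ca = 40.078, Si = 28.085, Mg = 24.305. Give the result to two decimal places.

-3.28 percentage points

M((Mg0.82Fe0.18)2Si2O6) = 212.128 g/mol, so wt% Fe = 20.104/212.128 × 100 = 9.48%.
M((Mg0.60Fe0.40)5Ca2Si8O22(OH)2) = 875.433 g/mol, so wt% Fe = 111.690/875.433 × 100 = 12.76%.
9.48 − 12.76 = -3.28 pp.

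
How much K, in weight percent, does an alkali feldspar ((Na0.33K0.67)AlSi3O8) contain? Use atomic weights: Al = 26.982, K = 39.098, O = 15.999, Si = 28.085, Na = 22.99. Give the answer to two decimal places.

9.60 weight percent

M((Na0.33K0.67)AlSi3O8) = 273.011 g/mol.
K contributes 0.67 × 39.098 = 26.196 g per mole.
26.196/273.011 = 0.0960 → 9.60%.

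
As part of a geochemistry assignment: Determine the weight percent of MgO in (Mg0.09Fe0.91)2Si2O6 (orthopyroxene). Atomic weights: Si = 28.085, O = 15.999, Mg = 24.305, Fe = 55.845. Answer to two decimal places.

Formula mass = 258.177 g/mol.
0.18 Mg → 0.1800 mol MgO per formula unit; M(MgO) = 40.304, so MgO mass = 7.255 g.
7.255/258.177 × 100 = 2.81 wt%.

2.81 wt%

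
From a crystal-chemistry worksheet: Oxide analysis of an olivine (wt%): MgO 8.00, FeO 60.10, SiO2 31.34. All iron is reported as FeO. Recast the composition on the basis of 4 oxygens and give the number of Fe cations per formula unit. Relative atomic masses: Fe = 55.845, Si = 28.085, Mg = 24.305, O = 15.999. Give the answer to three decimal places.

1.610 Fe apfu

MgO: 8.00/40.304 = 0.19849 mol → 0.19849 mol Mg, 0.19849 mol O.
FeO: 60.10/71.844 = 0.83653 mol → 0.83653 mol Fe, 0.83653 mol O.
SiO2: 31.34/60.083 = 0.52161 mol → 0.52161 mol Si, 1.04322 mol O.
Total oxygen = 2.07824 mol. Normalization factor = 4/2.07824 = 1.92471.
Fe per 4 O = 0.83653 × 1.92471 = 1.610.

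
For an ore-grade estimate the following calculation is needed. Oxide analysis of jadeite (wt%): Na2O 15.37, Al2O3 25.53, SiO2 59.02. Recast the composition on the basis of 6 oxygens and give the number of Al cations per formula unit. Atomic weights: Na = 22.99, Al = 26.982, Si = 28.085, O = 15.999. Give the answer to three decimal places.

15.37 wt% Na2O ÷ 61.979 g/mol = 0.24799 mol, giving 0.49598 Na and 0.24799 O.
25.53 wt% Al2O3 ÷ 101.961 g/mol = 0.25039 mol, giving 0.50078 Al and 0.75117 O.
59.02 wt% SiO2 ÷ 60.083 g/mol = 0.98231 mol, giving 0.98231 Si and 1.96462 O.
Oxygen sums to 2.96378; scaling by 6/2.96378 = 2.02444 puts the formula on 6 O.
Al: 0.50078 × 2.02444 = 1.014 atoms per formula unit.

1.014 Al apfu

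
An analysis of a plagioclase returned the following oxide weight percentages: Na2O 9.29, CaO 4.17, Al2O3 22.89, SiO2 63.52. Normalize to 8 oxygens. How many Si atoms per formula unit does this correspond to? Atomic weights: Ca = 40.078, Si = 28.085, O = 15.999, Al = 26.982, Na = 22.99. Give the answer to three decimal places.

2.808 Si apfu

9.29 wt% Na2O ÷ 61.979 g/mol = 0.14989 mol, giving 0.29978 Na and 0.14989 O.
4.17 wt% CaO ÷ 56.077 g/mol = 0.07436 mol, giving 0.07436 Ca and 0.07436 O.
22.89 wt% Al2O3 ÷ 101.961 g/mol = 0.22450 mol, giving 0.44900 Al and 0.67350 O.
63.52 wt% SiO2 ÷ 60.083 g/mol = 1.05720 mol, giving 1.05720 Si and 2.11440 O.
Oxygen sums to 3.01215; scaling by 8/3.01215 = 2.65591 puts the formula on 8 O.
Si: 1.05720 × 2.65591 = 2.808 atoms per formula unit.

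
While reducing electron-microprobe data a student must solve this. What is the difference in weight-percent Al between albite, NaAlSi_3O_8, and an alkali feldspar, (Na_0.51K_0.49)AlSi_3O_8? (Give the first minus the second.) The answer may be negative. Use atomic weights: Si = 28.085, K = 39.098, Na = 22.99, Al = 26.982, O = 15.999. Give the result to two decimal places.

Al in NaAlSi_3O_8: molar mass 262.219 g/mol; 1×26.982 = 26.982 g → 10.29 wt%.
Al in (Na_0.51K_0.49)AlSi_3O_8: molar mass 270.112 g/mol; 1×26.982 = 26.982 g → 9.99 wt%.
Difference = 10.29 − 9.99 = 0.30 percentage points.

0.30 percentage points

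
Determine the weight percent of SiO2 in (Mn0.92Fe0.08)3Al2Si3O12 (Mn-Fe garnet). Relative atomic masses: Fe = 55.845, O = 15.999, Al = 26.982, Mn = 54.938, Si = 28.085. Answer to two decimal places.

36.40 wt%

Molar mass of (Mn0.92Fe0.08)3Al2Si3O12 = 2.76*54.938 + 0.24*55.845 + 2*26.982 + 3*28.085 + 12*15.999 = 495.239 g/mol.
Each formula unit contains 3 Si, equivalent to 3/1 = 3.0000 mol SiO2.
M(SiO2) = 1×28.085 + 2×15.999 = 60.083 g/mol.
Mass of SiO2 per formula unit = 3.0000 × 60.083 = 180.249 g.
SiO2 wt% = 180.249 / 495.239 × 100 = 36.40%.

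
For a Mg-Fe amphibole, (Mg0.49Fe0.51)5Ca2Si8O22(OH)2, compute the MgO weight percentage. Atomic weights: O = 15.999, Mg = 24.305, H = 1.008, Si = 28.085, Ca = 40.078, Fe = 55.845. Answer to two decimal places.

11.06 wt%

Formula mass = 892.780 g/mol.
2.45 Mg → 2.4500 mol MgO per formula unit; M(MgO) = 40.304, so MgO mass = 98.745 g.
98.745/892.780 × 100 = 11.06 wt%.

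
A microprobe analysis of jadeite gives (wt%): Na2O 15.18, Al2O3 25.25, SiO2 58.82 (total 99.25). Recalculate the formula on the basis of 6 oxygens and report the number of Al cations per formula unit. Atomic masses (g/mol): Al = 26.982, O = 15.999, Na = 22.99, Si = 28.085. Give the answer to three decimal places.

Na2O (M=61.979): mol = 0.24492; Na = 0.48984, O = 0.24492.
Al2O3 (M=101.961): mol = 0.24764; Al = 0.49528, O = 0.74292.
SiO2 (M=60.083): mol = 0.97898; Si = 0.97898, O = 1.95796.
ΣO = 2.94580; factor = 6/ΣO = 2.03680.
Al apfu = 0.49528 × 2.03680 = 1.009.

1.009 Al apfu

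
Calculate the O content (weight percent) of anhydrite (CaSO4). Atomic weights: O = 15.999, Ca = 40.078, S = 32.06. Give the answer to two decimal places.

Formula mass = 1*40.078 + 1*32.06 + 4*15.999 = 136.134 g/mol, of which 63.996 g is O.
So O makes up 63.996/136.134 = 0.4701 of the mass, i.e. 47.01%.

47.01 weight percent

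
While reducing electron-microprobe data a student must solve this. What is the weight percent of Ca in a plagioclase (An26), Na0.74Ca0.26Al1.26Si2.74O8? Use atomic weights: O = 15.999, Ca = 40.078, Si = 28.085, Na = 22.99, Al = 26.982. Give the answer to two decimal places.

3.91 wt%

M(Na0.74Ca0.26Al1.26Si2.74O8) = 266.375 g/mol.
Ca contributes 0.26 × 40.078 = 10.420 g per mole.
10.420/266.375 = 0.0391 → 3.91%.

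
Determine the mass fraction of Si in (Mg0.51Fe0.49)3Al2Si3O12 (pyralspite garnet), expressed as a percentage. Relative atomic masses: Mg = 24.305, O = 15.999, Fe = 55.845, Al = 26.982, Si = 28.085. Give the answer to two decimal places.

18.74 mass %

Formula mass = 1.53·24.305 + 1.47·55.845 + 2·26.982 + 3·28.085 + 12·15.999 = 449.486 g/mol, of which 84.255 g is Si.
So Si makes up 84.255/449.486 = 0.1874 of the mass, i.e. 18.74%.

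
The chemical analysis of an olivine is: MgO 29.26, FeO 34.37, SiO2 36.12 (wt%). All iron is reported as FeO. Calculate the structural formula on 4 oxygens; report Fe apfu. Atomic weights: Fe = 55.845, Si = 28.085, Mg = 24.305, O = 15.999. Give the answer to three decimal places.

MgO: 29.26/40.304 = 0.72598 mol → 0.72598 mol Mg, 0.72598 mol O.
FeO: 34.37/71.844 = 0.47840 mol → 0.47840 mol Fe, 0.47840 mol O.
SiO2: 36.12/60.083 = 0.60117 mol → 0.60117 mol Si, 1.20234 mol O.
Total oxygen = 2.40672 mol. Normalization factor = 4/2.40672 = 1.66201.
Fe per 4 O = 0.47840 × 1.66201 = 0.795.

0.795 Fe apfu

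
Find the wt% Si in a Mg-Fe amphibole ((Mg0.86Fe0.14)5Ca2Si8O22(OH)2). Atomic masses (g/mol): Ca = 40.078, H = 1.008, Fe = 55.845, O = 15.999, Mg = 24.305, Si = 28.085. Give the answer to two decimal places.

M((Mg0.86Fe0.14)5Ca2Si8O22(OH)2) = 834.431 g/mol.
Si contributes 8 × 28.085 = 224.680 g per mole.
224.680/834.431 = 0.2693 → 26.93%.

26.93 wt%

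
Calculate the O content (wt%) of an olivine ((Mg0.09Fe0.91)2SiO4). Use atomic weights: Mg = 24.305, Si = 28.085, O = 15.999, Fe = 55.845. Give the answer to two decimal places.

Formula mass = 0.18×24.305 + 1.82×55.845 + 1×28.085 + 4×15.999 = 198.094 g/mol, of which 63.996 g is O.
So O makes up 63.996/198.094 = 0.3231 of the mass, i.e. 32.31%.

32.31 wt%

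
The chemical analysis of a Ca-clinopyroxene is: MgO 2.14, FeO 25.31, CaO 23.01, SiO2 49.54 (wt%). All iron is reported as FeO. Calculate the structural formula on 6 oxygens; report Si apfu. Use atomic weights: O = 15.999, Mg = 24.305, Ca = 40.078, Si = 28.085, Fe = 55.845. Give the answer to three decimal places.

MgO (M=40.304): mol = 0.05310; Mg = 0.05310, O = 0.05310.
FeO (M=71.844): mol = 0.35229; Fe = 0.35229, O = 0.35229.
CaO (M=56.077): mol = 0.41033; Ca = 0.41033, O = 0.41033.
SiO2 (M=60.083): mol = 0.82453; Si = 0.82453, O = 1.64906.
ΣO = 2.46478; factor = 6/ΣO = 2.43429.
Si apfu = 0.82453 × 2.43429 = 2.007.

2.007 Si apfu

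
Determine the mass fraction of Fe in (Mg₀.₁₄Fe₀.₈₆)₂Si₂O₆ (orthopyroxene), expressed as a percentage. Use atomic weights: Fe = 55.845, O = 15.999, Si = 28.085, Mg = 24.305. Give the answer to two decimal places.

37.66 wt%

M((Mg₀.₁₄Fe₀.₈₆)₂Si₂O₆) = 255.023 g/mol.
Fe contributes 1.72 × 55.845 = 96.053 g per mole.
96.053/255.023 = 0.3766 → 37.66%.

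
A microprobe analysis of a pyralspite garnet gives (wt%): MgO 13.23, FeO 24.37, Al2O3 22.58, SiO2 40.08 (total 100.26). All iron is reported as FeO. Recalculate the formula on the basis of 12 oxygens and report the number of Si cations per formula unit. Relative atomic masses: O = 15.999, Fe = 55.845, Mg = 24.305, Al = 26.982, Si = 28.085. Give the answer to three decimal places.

MgO: 13.23/40.304 = 0.32826 mol → 0.32826 mol Mg, 0.32826 mol O.
FeO: 24.37/71.844 = 0.33921 mol → 0.33921 mol Fe, 0.33921 mol O.
Al2O3: 22.58/101.961 = 0.22146 mol → 0.44292 mol Al, 0.66438 mol O.
SiO2: 40.08/60.083 = 0.66708 mol → 0.66708 mol Si, 1.33416 mol O.
Total oxygen = 2.66601 mol. Normalization factor = 12/2.66601 = 4.50111.
Si per 12 O = 0.66708 × 4.50111 = 3.003.

3.003 Si apfu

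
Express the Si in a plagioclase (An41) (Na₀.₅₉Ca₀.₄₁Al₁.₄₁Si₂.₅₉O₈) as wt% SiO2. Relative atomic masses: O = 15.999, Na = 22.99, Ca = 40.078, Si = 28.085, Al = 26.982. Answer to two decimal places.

Molar mass of Na₀.₅₉Ca₀.₄₁Al₁.₄₁Si₂.₅₉O₈ = 0.59*22.99 + 0.41*40.078 + 1.41*26.982 + 2.59*28.085 + 8*15.999 = 268.773 g/mol.
Each formula unit contains 2.59 Si, equivalent to 2.59/1 = 2.5900 mol SiO2.
M(SiO2) = 1×28.085 + 2×15.999 = 60.083 g/mol.
Mass of SiO2 per formula unit = 2.5900 × 60.083 = 155.615 g.
SiO2 wt% = 155.615 / 268.773 × 100 = 57.90%.

57.90 wt%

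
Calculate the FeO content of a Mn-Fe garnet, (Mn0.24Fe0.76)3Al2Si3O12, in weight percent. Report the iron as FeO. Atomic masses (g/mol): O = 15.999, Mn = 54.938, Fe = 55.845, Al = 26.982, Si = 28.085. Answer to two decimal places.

M((Mn0.24Fe0.76)3Al2Si3O12) = 497.089 g/mol; M(FeO) = 71.844 g/mol.
Moles FeO per formula unit = 2.28 Fe ÷ 1 = 2.2800.
FeO fraction = (2.2800 × 71.844) / 497.089 = 163.804/497.089 = 0.3295.

32.95 wt%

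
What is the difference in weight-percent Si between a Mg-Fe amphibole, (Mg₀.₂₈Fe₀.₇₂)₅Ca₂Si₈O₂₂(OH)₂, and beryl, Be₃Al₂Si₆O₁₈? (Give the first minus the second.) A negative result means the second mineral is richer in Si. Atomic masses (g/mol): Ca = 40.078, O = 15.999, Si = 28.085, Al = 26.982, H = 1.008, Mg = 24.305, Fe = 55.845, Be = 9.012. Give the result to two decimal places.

-7.08 percentage points

M((Mg₀.₂₈Fe₀.₇₂)₅Ca₂Si₈O₂₂(OH)₂) = 925.897 g/mol, so wt% Si = 224.680/925.897 × 100 = 24.27%.
M(Be₃Al₂Si₆O₁₈) = 537.492 g/mol, so wt% Si = 168.510/537.492 × 100 = 31.35%.
24.27 − 31.35 = -7.08 pp.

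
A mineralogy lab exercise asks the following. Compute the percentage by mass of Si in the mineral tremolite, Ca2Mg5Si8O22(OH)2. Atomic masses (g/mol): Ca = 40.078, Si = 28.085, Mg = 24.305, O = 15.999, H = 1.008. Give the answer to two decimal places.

M(Ca2Mg5Si8O22(OH)2) = 812.353 g/mol.
Si contributes 8 × 28.085 = 224.680 g per mole.
224.680/812.353 = 0.2766 → 27.66%.

27.66 wt%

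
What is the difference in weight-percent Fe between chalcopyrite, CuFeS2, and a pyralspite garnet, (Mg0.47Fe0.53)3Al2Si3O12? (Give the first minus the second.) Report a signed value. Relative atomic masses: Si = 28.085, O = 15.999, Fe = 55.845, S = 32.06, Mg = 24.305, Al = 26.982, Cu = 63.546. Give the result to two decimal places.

10.84 percentage points

M(CuFeS2) = 183.511 g/mol, so wt% Fe = 55.845/183.511 × 100 = 30.43%.
M((Mg0.47Fe0.53)3Al2Si3O12) = 453.271 g/mol, so wt% Fe = 88.794/453.271 × 100 = 19.59%.
30.43 − 19.59 = 10.84 pp.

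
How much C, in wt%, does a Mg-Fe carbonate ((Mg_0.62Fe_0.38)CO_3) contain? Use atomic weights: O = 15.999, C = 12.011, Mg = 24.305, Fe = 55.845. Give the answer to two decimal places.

12.47 wt%

Molar mass of (Mg_0.62Fe_0.38)CO_3: 0.62·24.305 + 0.38·55.845 + 1·12.011 + 3·15.999 = 96.298 g/mol.
Mass of C per formula unit: 1 × 12.011 = 12.011 g.
Weight fraction C = 12.011 / 96.298 = 0.1247.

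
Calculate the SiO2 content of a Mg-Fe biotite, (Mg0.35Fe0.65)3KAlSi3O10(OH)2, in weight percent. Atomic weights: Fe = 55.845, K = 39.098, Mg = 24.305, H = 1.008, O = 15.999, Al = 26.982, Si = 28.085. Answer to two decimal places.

Molar mass of (Mg0.35Fe0.65)3KAlSi3O10(OH)2 = 1.05·24.305 + 1.95·55.845 + 1·39.098 + 1·26.982 + 3·28.085 + 12·15.999 + 2·1.008 = 478.757 g/mol.
Each formula unit contains 3 Si, equivalent to 3/1 = 3.0000 mol SiO2.
M(SiO2) = 1×28.085 + 2×15.999 = 60.083 g/mol.
Mass of SiO2 per formula unit = 3.0000 × 60.083 = 180.249 g.
SiO2 wt% = 180.249 / 478.757 × 100 = 37.65%.

37.65 wt%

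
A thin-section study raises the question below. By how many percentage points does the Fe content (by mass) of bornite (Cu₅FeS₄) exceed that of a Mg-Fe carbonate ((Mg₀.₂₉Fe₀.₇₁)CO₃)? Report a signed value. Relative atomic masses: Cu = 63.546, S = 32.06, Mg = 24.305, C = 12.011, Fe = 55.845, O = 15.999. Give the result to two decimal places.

Fe in Cu₅FeS₄: molar mass 501.815 g/mol; 1×55.845 = 55.845 g → 11.13 wt%.
Fe in (Mg₀.₂₉Fe₀.₇₁)CO₃: molar mass 106.706 g/mol; 0.71×55.845 = 39.650 g → 37.16 wt%.
Difference = 11.13 − 37.16 = -26.03 percentage points.

-26.03 percentage points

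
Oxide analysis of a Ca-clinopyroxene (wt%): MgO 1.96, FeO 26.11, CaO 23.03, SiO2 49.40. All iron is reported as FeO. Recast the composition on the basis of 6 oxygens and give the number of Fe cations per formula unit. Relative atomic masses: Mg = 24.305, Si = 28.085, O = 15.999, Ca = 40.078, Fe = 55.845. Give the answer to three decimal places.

0.884 Fe apfu

1.96 wt% MgO ÷ 40.304 g/mol = 0.04863 mol, giving 0.04863 Mg and 0.04863 O.
26.11 wt% FeO ÷ 71.844 g/mol = 0.36343 mol, giving 0.36343 Fe and 0.36343 O.
23.03 wt% CaO ÷ 56.077 g/mol = 0.41069 mol, giving 0.41069 Ca and 0.41069 O.
49.40 wt% SiO2 ÷ 60.083 g/mol = 0.82220 mol, giving 0.82220 Si and 1.64440 O.
Oxygen sums to 2.46715; scaling by 6/2.46715 = 2.43196 puts the formula on 6 O.
Fe: 0.36343 × 2.43196 = 0.884 atoms per formula unit.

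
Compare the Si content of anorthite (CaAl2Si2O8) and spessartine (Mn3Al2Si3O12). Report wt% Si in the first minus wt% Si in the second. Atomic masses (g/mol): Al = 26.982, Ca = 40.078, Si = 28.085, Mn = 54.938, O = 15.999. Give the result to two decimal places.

3.17 percentage points

Si in CaAl2Si2O8: molar mass 278.204 g/mol; 2×28.085 = 56.170 g → 20.19 wt%.
Si in Mn3Al2Si3O12: molar mass 495.021 g/mol; 3×28.085 = 84.255 g → 17.02 wt%.
Difference = 20.19 − 17.02 = 3.17 percentage points.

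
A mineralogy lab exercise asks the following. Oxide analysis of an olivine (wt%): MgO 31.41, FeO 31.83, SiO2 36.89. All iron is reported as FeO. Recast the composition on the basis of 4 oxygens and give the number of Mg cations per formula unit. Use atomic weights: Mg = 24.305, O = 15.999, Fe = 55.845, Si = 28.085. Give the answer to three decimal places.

1.272 Mg apfu

MgO (M=40.304): mol = 0.77933; Mg = 0.77933, O = 0.77933.
FeO (M=71.844): mol = 0.44304; Fe = 0.44304, O = 0.44304.
SiO2 (M=60.083): mol = 0.61398; Si = 0.61398, O = 1.22796.
ΣO = 2.45033; factor = 4/ΣO = 1.63243.
Mg apfu = 0.77933 × 1.63243 = 1.272.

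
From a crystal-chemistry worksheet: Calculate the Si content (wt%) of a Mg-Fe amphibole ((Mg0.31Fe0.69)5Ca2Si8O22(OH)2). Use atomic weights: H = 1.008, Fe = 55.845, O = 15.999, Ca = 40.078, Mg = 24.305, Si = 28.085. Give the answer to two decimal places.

Molar mass of (Mg0.31Fe0.69)5Ca2Si8O22(OH)2: 1.55·24.305 + 3.45·55.845 + 2·40.078 + 8·28.085 + 24·15.999 + 2·1.008 = 921.166 g/mol.
Mass of Si per formula unit: 8 × 28.085 = 224.680 g.
Weight fraction Si = 224.680 / 921.166 = 0.2439.

24.39 wt%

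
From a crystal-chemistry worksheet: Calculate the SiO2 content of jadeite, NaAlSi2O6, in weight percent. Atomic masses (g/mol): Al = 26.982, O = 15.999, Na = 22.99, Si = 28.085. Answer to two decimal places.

Molar mass of NaAlSi2O6 = 1×22.99 + 1×26.982 + 2×28.085 + 6×15.999 = 202.136 g/mol.
Each formula unit contains 2 Si, equivalent to 2/1 = 2.0000 mol SiO2.
M(SiO2) = 1×28.085 + 2×15.999 = 60.083 g/mol.
Mass of SiO2 per formula unit = 2.0000 × 60.083 = 120.166 g.
SiO2 wt% = 120.166 / 202.136 × 100 = 59.45%.

59.45 wt%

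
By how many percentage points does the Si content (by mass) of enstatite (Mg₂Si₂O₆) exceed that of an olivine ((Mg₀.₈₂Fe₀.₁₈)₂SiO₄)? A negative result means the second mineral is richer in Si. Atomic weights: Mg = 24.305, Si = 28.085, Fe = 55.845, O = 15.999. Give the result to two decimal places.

9.51 percentage points

First mineral: 56.170 g Si in 200.774 g formula = 27.98 wt% Si.
Second mineral: 28.085 g Si in 152.045 g formula = 18.47 wt% Si.
27.98% − 18.47% gives a difference of 9.51 percentage points.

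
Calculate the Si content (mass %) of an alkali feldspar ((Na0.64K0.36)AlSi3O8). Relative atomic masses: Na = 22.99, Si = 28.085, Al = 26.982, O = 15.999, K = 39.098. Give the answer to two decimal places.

31.44 mass %

Molar mass of (Na0.64K0.36)AlSi3O8: 0.64·22.99 + 0.36·39.098 + 1·26.982 + 3·28.085 + 8·15.999 = 268.018 g/mol.
Mass of Si per formula unit: 3 × 28.085 = 84.255 g.
Weight fraction Si = 84.255 / 268.018 = 0.3144.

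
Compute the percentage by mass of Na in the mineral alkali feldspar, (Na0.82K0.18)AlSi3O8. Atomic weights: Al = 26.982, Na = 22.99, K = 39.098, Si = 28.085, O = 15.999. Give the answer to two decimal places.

7.11 mass %

M((Na0.82K0.18)AlSi3O8) = 265.118 g/mol.
Na contributes 0.82 × 22.99 = 18.852 g per mole.
18.852/265.118 = 0.0711 → 7.11%.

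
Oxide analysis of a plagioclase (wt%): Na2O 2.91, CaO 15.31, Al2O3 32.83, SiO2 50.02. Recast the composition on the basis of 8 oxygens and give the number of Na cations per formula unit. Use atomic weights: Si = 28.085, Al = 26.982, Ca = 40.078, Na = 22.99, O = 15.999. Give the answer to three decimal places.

Na2O (M=61.979): mol = 0.04695; Na = 0.09390, O = 0.04695.
CaO (M=56.077): mol = 0.27302; Ca = 0.27302, O = 0.27302.
Al2O3 (M=101.961): mol = 0.32199; Al = 0.64398, O = 0.96597.
SiO2 (M=60.083): mol = 0.83252; Si = 0.83252, O = 1.66504.
ΣO = 2.95098; factor = 8/ΣO = 2.71096.
Na apfu = 0.09390 × 2.71096 = 0.255.

0.255 Na apfu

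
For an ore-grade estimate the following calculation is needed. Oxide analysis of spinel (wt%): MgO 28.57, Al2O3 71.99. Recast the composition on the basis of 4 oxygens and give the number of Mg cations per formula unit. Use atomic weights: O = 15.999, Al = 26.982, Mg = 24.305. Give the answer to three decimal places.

MgO: 28.57/40.304 = 0.70886 mol → 0.70886 mol Mg, 0.70886 mol O.
Al2O3: 71.99/101.961 = 0.70605 mol → 1.41210 mol Al, 2.11815 mol O.
Total oxygen = 2.82701 mol. Normalization factor = 4/2.82701 = 1.41492.
Mg per 4 O = 0.70886 × 1.41492 = 1.003.

1.003 Mg apfu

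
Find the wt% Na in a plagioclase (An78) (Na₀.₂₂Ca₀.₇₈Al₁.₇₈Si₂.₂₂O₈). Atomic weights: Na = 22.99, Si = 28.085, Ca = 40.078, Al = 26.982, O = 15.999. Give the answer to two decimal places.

M(Na₀.₂₂Ca₀.₇₈Al₁.₇₈Si₂.₂₂O₈) = 274.687 g/mol.
Na contributes 0.22 × 22.99 = 5.058 g per mole.
5.058/274.687 = 0.0184 → 1.84%.

1.84 weight percent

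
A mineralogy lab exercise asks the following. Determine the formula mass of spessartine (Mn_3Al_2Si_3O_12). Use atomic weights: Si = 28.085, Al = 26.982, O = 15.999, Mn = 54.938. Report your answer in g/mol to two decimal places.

495.02 g/mol

M = 3(54.938) + 2(26.982) + 3(28.085) + 12(15.999)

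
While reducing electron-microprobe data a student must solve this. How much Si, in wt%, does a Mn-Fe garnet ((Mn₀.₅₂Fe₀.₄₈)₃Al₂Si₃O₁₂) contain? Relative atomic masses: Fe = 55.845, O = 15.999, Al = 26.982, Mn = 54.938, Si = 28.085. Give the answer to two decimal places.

16.98 wt%

Molar mass of (Mn₀.₅₂Fe₀.₄₈)₃Al₂Si₃O₁₂: 1.56·54.938 + 1.44·55.845 + 2·26.982 + 3·28.085 + 12·15.999 = 496.327 g/mol.
Mass of Si per formula unit: 3 × 28.085 = 84.255 g.
Weight fraction Si = 84.255 / 496.327 = 0.1698.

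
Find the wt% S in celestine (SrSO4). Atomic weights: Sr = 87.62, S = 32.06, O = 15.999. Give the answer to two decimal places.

17.45 weight percent

Molar mass of SrSO4: 1*87.62 + 1*32.06 + 4*15.999 = 183.676 g/mol.
Mass of S per formula unit: 1 × 32.06 = 32.060 g.
Weight fraction S = 32.060 / 183.676 = 0.1745.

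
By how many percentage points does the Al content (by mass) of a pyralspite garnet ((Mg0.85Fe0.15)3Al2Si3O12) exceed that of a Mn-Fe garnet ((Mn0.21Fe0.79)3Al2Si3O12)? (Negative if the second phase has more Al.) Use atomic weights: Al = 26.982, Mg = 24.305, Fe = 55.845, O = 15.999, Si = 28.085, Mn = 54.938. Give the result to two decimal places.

M((Mg0.85Fe0.15)3Al2Si3O12) = 417.315 g/mol, so wt% Al = 53.964/417.315 × 100 = 12.93%.
M((Mn0.21Fe0.79)3Al2Si3O12) = 497.171 g/mol, so wt% Al = 53.964/497.171 × 100 = 10.85%.
12.93 − 10.85 = 2.08 pp.

2.08 percentage points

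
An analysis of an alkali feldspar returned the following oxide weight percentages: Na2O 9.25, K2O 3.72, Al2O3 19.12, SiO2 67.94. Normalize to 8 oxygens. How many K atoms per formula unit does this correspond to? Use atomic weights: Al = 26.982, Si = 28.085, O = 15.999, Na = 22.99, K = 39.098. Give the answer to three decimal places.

Na2O (M=61.979): mol = 0.14924; Na = 0.29848, O = 0.14924.
K2O (M=94.195): mol = 0.03949; K = 0.07898, O = 0.03949.
Al2O3 (M=101.961): mol = 0.18752; Al = 0.37504, O = 0.56256.
SiO2 (M=60.083): mol = 1.13077; Si = 1.13077, O = 2.26154.
ΣO = 3.01283; factor = 8/ΣO = 2.65531.
K apfu = 0.07898 × 2.65531 = 0.210.

0.210 K apfu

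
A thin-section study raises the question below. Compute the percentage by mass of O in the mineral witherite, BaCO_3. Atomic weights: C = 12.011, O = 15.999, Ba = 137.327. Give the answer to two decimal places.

24.32 mass %

Molar mass of BaCO_3: 1×137.327 + 1×12.011 + 3×15.999 = 197.335 g/mol.
Mass of O per formula unit: 3 × 15.999 = 47.997 g.
Weight fraction O = 47.997 / 197.335 = 0.2432.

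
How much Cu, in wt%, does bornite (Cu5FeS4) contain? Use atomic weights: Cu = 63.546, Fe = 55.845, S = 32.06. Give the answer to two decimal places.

Molar mass of Cu5FeS4: 5*63.546 + 1*55.845 + 4*32.06 = 501.815 g/mol.
Mass of Cu per formula unit: 5 × 63.546 = 317.730 g.
Weight fraction Cu = 317.730 / 501.815 = 0.6332.

63.32 wt%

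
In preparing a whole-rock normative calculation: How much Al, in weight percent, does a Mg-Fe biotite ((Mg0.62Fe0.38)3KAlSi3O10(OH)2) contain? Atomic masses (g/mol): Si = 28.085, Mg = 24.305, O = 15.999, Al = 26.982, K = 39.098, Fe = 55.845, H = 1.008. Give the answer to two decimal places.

Molar mass of (Mg0.62Fe0.38)3KAlSi3O10(OH)2: 1.86×24.305 + 1.14×55.845 + 1×39.098 + 1×26.982 + 3×28.085 + 12×15.999 + 2×1.008 = 453.210 g/mol.
Mass of Al per formula unit: 1 × 26.982 = 26.982 g.
Weight fraction Al = 26.982 / 453.210 = 0.0595.

5.95 weight percent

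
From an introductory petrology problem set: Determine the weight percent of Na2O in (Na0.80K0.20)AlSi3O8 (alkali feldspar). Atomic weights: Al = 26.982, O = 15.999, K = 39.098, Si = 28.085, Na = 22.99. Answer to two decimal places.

Formula mass = 265.441 g/mol.
0.80 Na → 0.4000 mol Na2O per formula unit; M(Na2O) = 61.979, so Na2O mass = 24.792 g.
24.792/265.441 × 100 = 9.34 wt%.

9.34 wt%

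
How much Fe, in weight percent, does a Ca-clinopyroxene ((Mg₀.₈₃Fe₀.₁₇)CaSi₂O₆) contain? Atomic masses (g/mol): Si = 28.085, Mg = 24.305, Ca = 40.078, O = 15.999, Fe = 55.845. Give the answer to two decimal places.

4.28 weight percent

Molar mass of (Mg₀.₈₃Fe₀.₁₇)CaSi₂O₆: 0.83×24.305 + 0.17×55.845 + 1×40.078 + 2×28.085 + 6×15.999 = 221.909 g/mol.
Mass of Fe per formula unit: 0.17 × 55.845 = 9.494 g.
Weight fraction Fe = 9.494 / 221.909 = 0.0428.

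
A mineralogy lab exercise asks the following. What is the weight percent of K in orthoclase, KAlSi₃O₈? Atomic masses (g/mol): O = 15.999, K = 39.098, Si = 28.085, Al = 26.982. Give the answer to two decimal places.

Formula mass = 1*39.098 + 1*26.982 + 3*28.085 + 8*15.999 = 278.327 g/mol, of which 39.098 g is K.
So K makes up 39.098/278.327 = 0.1405 of the mass, i.e. 14.05%.

14.05 mass %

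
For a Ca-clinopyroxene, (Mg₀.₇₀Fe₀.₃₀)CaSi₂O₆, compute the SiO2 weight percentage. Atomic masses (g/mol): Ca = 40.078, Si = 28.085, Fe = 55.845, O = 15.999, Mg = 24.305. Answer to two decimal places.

53.17 wt%

M((Mg₀.₇₀Fe₀.₃₀)CaSi₂O₆) = 226.009 g/mol; M(SiO2) = 60.083 g/mol.
Moles SiO2 per formula unit = 2 Si ÷ 1 = 2.0000.
SiO2 fraction = (2.0000 × 60.083) / 226.009 = 120.166/226.009 = 0.5317.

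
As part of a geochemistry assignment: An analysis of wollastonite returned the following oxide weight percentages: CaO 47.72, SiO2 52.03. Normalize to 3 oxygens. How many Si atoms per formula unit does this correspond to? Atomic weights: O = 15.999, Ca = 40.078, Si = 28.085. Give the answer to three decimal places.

CaO: 47.72/56.077 = 0.85097 mol → 0.85097 mol Ca, 0.85097 mol O.
SiO2: 52.03/60.083 = 0.86597 mol → 0.86597 mol Si, 1.73194 mol O.
Total oxygen = 2.58291 mol. Normalization factor = 3/2.58291 = 1.16148.
Si per 3 O = 0.86597 × 1.16148 = 1.006.

1.006 Si apfu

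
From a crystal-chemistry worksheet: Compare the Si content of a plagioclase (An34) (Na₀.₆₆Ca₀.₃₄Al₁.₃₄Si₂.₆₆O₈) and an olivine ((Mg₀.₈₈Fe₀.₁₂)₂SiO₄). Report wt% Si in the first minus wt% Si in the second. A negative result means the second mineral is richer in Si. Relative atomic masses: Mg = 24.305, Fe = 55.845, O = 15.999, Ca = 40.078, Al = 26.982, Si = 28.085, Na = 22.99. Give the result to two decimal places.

Si in Na₀.₆₆Ca₀.₃₄Al₁.₃₄Si₂.₆₆O₈: molar mass 267.654 g/mol; 2.66×28.085 = 74.706 g → 27.91 wt%.
Si in (Mg₀.₈₈Fe₀.₁₂)₂SiO₄: molar mass 148.261 g/mol; 1×28.085 = 28.085 g → 18.94 wt%.
Difference = 27.91 − 18.94 = 8.97 percentage points.

8.97 percentage points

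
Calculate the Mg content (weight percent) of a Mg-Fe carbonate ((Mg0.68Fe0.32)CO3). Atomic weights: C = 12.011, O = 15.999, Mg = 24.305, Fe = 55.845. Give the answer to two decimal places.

17.51 weight percent

Formula mass = 0.68*24.305 + 0.32*55.845 + 1*12.011 + 3*15.999 = 94.406 g/mol, of which 16.527 g is Mg.
So Mg makes up 16.527/94.406 = 0.1751 of the mass, i.e. 17.51%.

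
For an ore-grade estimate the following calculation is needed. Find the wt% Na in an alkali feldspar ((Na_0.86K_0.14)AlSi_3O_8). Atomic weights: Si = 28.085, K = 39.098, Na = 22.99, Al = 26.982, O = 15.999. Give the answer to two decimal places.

7.48 mass %

M((Na_0.86K_0.14)AlSi_3O_8) = 264.474 g/mol.
Na contributes 0.86 × 22.99 = 19.771 g per mole.
19.771/264.474 = 0.0748 → 7.48%.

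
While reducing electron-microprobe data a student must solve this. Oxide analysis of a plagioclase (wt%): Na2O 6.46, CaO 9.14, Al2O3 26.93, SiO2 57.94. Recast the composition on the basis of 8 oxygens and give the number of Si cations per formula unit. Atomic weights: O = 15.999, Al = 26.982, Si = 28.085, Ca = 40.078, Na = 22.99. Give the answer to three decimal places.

Na2O (M=61.979): mol = 0.10423; Na = 0.20846, O = 0.10423.
CaO (M=56.077): mol = 0.16299; Ca = 0.16299, O = 0.16299.
Al2O3 (M=101.961): mol = 0.26412; Al = 0.52824, O = 0.79236.
SiO2 (M=60.083): mol = 0.96433; Si = 0.96433, O = 1.92866.
ΣO = 2.98824; factor = 8/ΣO = 2.67716.
Si apfu = 0.96433 × 2.67716 = 2.582.

2.582 Si apfu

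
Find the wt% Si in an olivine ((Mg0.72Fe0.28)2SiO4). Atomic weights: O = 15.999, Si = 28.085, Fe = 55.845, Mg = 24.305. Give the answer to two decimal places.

17.74 mass %

M((Mg0.72Fe0.28)2SiO4) = 158.353 g/mol.
Si contributes 1 × 28.085 = 28.085 g per mole.
28.085/158.353 = 0.1774 → 17.74%.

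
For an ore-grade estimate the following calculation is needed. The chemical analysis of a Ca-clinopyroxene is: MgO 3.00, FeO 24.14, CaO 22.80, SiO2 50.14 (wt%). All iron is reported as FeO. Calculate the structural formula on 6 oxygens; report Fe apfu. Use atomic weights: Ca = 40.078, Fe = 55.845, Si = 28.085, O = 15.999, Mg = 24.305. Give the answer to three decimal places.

MgO (M=40.304): mol = 0.07443; Mg = 0.07443, O = 0.07443.
FeO (M=71.844): mol = 0.33601; Fe = 0.33601, O = 0.33601.
CaO (M=56.077): mol = 0.40658; Ca = 0.40658, O = 0.40658.
SiO2 (M=60.083): mol = 0.83451; Si = 0.83451, O = 1.66902.
ΣO = 2.48604; factor = 6/ΣO = 2.41348.
Fe apfu = 0.33601 × 2.41348 = 0.811.

0.811 Fe apfu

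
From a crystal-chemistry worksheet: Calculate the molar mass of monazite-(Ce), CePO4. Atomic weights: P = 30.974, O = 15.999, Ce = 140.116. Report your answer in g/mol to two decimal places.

235.09 g/mol

Ce: 1 × 140.116 = 140.1160
P: 1 × 30.974 = 30.9740
O: 4 × 15.999 = 63.9960
Summing the contributions gives the formula mass.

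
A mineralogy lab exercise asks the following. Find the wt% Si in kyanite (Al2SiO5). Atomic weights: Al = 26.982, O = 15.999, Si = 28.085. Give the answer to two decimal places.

Molar mass of Al2SiO5: 2*26.982 + 1*28.085 + 5*15.999 = 162.044 g/mol.
Mass of Si per formula unit: 1 × 28.085 = 28.085 g.
Weight fraction Si = 28.085 / 162.044 = 0.1733.

17.33 wt%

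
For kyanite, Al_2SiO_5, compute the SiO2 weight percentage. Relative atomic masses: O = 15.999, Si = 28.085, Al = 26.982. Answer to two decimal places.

Formula mass = 162.044 g/mol.
1 Si → 1.0000 mol SiO2 per formula unit; M(SiO2) = 60.083, so SiO2 mass = 60.083 g.
60.083/162.044 × 100 = 37.08 wt%.

37.08 wt%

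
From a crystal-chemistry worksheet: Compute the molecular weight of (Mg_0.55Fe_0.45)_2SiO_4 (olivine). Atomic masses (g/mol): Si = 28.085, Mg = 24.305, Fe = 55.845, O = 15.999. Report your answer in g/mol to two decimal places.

169.08 g/mol

The formula mass is the sum 1.10·24.305 + 0.90·55.845 + 1·28.085 + 4·15.999.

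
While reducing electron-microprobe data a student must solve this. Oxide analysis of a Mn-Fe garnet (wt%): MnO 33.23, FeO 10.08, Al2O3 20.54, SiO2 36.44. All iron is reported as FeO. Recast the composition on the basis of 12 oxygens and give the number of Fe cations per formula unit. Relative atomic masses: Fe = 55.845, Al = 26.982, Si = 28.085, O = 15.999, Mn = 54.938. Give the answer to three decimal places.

0.694 Fe apfu

MnO: 33.23/70.937 = 0.46844 mol → 0.46844 mol Mn, 0.46844 mol O.
FeO: 10.08/71.844 = 0.14030 mol → 0.14030 mol Fe, 0.14030 mol O.
Al2O3: 20.54/101.961 = 0.20145 mol → 0.40290 mol Al, 0.60435 mol O.
SiO2: 36.44/60.083 = 0.60649 mol → 0.60649 mol Si, 1.21298 mol O.
Total oxygen = 2.42607 mol. Normalization factor = 12/2.42607 = 4.94627.
Fe per 12 O = 0.14030 × 4.94627 = 0.694.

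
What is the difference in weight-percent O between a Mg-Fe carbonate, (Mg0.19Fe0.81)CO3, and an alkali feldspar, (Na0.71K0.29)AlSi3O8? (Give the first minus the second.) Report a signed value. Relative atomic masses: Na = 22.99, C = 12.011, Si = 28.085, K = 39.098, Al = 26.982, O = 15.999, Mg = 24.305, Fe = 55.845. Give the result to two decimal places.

First mineral: 47.997 g O in 109.860 g formula = 43.69 wt% O.
Second mineral: 127.992 g O in 266.890 g formula = 47.96 wt% O.
43.69% − 47.96% gives a difference of -4.27 percentage points.

-4.27 percentage points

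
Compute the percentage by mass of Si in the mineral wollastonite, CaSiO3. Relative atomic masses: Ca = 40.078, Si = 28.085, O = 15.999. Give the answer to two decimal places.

M(CaSiO3) = 116.160 g/mol.
Si contributes 1 × 28.085 = 28.085 g per mole.
28.085/116.160 = 0.2418 → 24.18%.

24.18 weight percent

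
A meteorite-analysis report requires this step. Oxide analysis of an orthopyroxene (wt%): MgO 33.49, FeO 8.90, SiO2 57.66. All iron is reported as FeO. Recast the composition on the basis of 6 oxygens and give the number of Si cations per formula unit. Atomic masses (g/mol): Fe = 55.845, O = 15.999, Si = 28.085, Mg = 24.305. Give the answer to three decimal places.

2.003 Si apfu

33.49 wt% MgO ÷ 40.304 g/mol = 0.83093 mol, giving 0.83093 Mg and 0.83093 O.
8.90 wt% FeO ÷ 71.844 g/mol = 0.12388 mol, giving 0.12388 Fe and 0.12388 O.
57.66 wt% SiO2 ÷ 60.083 g/mol = 0.95967 mol, giving 0.95967 Si and 1.91934 O.
Oxygen sums to 2.87415; scaling by 6/2.87415 = 2.08757 puts the formula on 6 O.
Si: 0.95967 × 2.08757 = 2.003 atoms per formula unit.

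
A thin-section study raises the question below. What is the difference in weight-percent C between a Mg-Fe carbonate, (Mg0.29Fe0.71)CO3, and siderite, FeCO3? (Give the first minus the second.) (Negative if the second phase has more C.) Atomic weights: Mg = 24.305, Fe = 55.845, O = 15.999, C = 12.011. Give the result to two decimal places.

C in (Mg0.29Fe0.71)CO3: molar mass 106.706 g/mol; 1×12.011 = 12.011 g → 11.26 wt%.
C in FeCO3: molar mass 115.853 g/mol; 1×12.011 = 12.011 g → 10.37 wt%.
Difference = 11.26 − 10.37 = 0.89 percentage points.

0.89 percentage points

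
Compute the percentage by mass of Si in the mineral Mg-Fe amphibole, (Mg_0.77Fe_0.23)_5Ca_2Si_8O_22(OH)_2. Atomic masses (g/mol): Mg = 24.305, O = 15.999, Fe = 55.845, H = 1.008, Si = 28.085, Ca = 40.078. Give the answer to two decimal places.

Molar mass of (Mg_0.77Fe_0.23)_5Ca_2Si_8O_22(OH)_2: 3.85·24.305 + 1.15·55.845 + 2·40.078 + 8·28.085 + 24·15.999 + 2·1.008 = 848.624 g/mol.
Mass of Si per formula unit: 8 × 28.085 = 224.680 g.
Weight fraction Si = 224.680 / 848.624 = 0.2648.

26.48 mass %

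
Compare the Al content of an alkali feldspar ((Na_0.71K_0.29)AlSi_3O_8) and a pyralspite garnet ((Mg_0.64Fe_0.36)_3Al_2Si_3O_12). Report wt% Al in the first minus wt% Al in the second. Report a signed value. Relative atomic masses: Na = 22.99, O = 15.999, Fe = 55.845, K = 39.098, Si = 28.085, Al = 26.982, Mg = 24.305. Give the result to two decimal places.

-2.23 percentage points

M((Na_0.71K_0.29)AlSi_3O_8) = 266.890 g/mol, so wt% Al = 26.982/266.890 × 100 = 10.11%.
M((Mg_0.64Fe_0.36)_3Al_2Si_3O_12) = 437.185 g/mol, so wt% Al = 53.964/437.185 × 100 = 12.34%.
10.11 − 12.34 = -2.23 pp.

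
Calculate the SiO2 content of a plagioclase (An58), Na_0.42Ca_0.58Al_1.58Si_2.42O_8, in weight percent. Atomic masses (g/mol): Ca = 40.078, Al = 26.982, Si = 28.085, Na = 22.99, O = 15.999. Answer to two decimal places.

M(Na_0.42Ca_0.58Al_1.58Si_2.42O_8) = 271.490 g/mol; M(SiO2) = 60.083 g/mol.
Moles SiO2 per formula unit = 2.42 Si ÷ 1 = 2.4200.
SiO2 fraction = (2.4200 × 60.083) / 271.490 = 145.401/271.490 = 0.5356.

53.56 wt%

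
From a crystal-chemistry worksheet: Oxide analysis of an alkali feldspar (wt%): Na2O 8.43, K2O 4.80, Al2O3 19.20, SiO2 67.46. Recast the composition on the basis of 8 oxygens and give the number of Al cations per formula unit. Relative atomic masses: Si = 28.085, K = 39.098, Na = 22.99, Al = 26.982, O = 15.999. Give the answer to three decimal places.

Na2O (M=61.979): mol = 0.13601; Na = 0.27202, O = 0.13601.
K2O (M=94.195): mol = 0.05096; K = 0.10192, O = 0.05096.
Al2O3 (M=101.961): mol = 0.18831; Al = 0.37662, O = 0.56493.
SiO2 (M=60.083): mol = 1.12278; Si = 1.12278, O = 2.24556.
ΣO = 2.99746; factor = 8/ΣO = 2.66893.
Al apfu = 0.37662 × 2.66893 = 1.005.

1.005 Al apfu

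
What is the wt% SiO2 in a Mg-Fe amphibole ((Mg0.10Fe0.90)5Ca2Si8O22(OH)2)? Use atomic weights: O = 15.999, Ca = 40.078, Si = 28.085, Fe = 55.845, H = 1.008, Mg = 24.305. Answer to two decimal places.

M((Mg0.10Fe0.90)5Ca2Si8O22(OH)2) = 954.283 g/mol; M(SiO2) = 60.083 g/mol.
Moles SiO2 per formula unit = 8 Si ÷ 1 = 8.0000.
SiO2 fraction = (8.0000 × 60.083) / 954.283 = 480.664/954.283 = 0.5037.

50.37 wt%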